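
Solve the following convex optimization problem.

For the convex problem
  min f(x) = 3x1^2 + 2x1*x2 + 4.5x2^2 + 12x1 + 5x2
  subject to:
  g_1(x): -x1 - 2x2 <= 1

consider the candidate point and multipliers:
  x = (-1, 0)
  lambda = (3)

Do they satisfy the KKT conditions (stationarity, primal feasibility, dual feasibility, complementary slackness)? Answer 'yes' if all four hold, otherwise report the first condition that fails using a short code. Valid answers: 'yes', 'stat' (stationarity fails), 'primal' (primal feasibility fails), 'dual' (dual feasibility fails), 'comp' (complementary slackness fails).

Gradient of f: grad f(x) = Q x + c = (6, 3)
Constraint values g_i(x) = a_i^T x - b_i:
  g_1((-1, 0)) = 0
Stationarity residual: grad f(x) + sum_i lambda_i a_i = (3, -3)
  -> stationarity FAILS
Primal feasibility (all g_i <= 0): OK
Dual feasibility (all lambda_i >= 0): OK
Complementary slackness (lambda_i * g_i(x) = 0 for all i): OK

Verdict: the first failing condition is stationarity -> stat.

stat


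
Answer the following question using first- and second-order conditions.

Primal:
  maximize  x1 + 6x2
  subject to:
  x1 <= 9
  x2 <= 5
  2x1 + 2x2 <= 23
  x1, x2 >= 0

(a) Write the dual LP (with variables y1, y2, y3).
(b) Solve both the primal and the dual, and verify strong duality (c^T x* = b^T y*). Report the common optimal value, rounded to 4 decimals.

The standard primal-dual pair for 'max c^T x s.t. A x <= b, x >= 0' is:
  Dual:  min b^T y  s.t.  A^T y >= c,  y >= 0.

So the dual LP is:
  minimize  9y1 + 5y2 + 23y3
  subject to:
    y1 + 2y3 >= 1
    y2 + 2y3 >= 6
    y1, y2, y3 >= 0

Solving the primal: x* = (6.5, 5).
  primal value c^T x* = 36.5.
Solving the dual: y* = (0, 5, 0.5).
  dual value b^T y* = 36.5.
Strong duality: c^T x* = b^T y*. Confirmed.

36.5


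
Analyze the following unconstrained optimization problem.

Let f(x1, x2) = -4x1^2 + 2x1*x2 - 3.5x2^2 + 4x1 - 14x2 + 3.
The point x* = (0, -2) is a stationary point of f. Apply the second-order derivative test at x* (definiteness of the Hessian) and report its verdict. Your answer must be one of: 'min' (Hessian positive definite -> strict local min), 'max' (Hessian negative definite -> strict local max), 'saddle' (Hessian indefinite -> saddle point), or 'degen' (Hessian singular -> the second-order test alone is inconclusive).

Compute the Hessian H = grad^2 f:
  H = [[-8, 2], [2, -7]]
Verify stationarity: grad f(x*) = H x* + g = (0, 0).
Eigenvalues of H: -9.5616, -5.4384.
Both eigenvalues < 0, so H is negative definite -> x* is a strict local max.

max


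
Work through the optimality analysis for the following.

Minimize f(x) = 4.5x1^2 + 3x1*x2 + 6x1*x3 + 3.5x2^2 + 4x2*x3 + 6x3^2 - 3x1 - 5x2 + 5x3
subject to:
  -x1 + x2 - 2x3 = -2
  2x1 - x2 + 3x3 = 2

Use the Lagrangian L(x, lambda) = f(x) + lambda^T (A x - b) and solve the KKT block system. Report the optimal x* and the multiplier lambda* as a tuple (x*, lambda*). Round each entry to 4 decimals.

Form the Lagrangian:
  L(x, lambda) = (1/2) x^T Q x + c^T x + lambda^T (A x - b)
Stationarity (grad_x L = 0): Q x + c + A^T lambda = 0.
Primal feasibility: A x = b.

This gives the KKT block system:
  [ Q   A^T ] [ x     ]   [-c ]
  [ A    0  ] [ lambda ] = [ b ]

Solving the linear system:
  x*      = (-0.7222, -1.2778, 0.7222)
  lambda* = (35.4444, 22.2222)
  f(x*)   = 19.3056

x* = (-0.7222, -1.2778, 0.7222), lambda* = (35.4444, 22.2222)


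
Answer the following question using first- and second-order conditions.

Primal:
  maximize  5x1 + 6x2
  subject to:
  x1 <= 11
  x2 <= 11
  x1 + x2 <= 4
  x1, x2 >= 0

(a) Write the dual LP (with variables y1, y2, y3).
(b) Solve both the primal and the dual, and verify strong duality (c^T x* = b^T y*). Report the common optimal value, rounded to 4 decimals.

The standard primal-dual pair for 'max c^T x s.t. A x <= b, x >= 0' is:
  Dual:  min b^T y  s.t.  A^T y >= c,  y >= 0.

So the dual LP is:
  minimize  11y1 + 11y2 + 4y3
  subject to:
    y1 + y3 >= 5
    y2 + y3 >= 6
    y1, y2, y3 >= 0

Solving the primal: x* = (0, 4).
  primal value c^T x* = 24.
Solving the dual: y* = (0, 0, 6).
  dual value b^T y* = 24.
Strong duality: c^T x* = b^T y*. Confirmed.

24


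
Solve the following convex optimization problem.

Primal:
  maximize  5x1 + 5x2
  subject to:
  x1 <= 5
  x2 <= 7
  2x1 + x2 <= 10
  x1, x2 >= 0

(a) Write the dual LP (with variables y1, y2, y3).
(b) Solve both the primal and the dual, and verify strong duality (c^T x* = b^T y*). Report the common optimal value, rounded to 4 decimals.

The standard primal-dual pair for 'max c^T x s.t. A x <= b, x >= 0' is:
  Dual:  min b^T y  s.t.  A^T y >= c,  y >= 0.

So the dual LP is:
  minimize  5y1 + 7y2 + 10y3
  subject to:
    y1 + 2y3 >= 5
    y2 + y3 >= 5
    y1, y2, y3 >= 0

Solving the primal: x* = (1.5, 7).
  primal value c^T x* = 42.5.
Solving the dual: y* = (0, 2.5, 2.5).
  dual value b^T y* = 42.5.
Strong duality: c^T x* = b^T y*. Confirmed.

42.5


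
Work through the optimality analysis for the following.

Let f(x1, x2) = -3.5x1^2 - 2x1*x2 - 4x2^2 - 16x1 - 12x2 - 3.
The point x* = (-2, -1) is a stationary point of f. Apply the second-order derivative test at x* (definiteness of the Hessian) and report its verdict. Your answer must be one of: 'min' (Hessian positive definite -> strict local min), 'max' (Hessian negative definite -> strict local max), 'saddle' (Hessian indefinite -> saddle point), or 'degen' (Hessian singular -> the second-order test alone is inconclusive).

Compute the Hessian H = grad^2 f:
  H = [[-7, -2], [-2, -8]]
Verify stationarity: grad f(x*) = H x* + g = (0, 0).
Eigenvalues of H: -9.5616, -5.4384.
Both eigenvalues < 0, so H is negative definite -> x* is a strict local max.

max


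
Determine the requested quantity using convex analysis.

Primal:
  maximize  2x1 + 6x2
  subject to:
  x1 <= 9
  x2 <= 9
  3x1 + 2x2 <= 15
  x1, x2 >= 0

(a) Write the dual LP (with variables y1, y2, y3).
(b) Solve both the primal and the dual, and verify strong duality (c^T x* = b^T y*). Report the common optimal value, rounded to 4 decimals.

The standard primal-dual pair for 'max c^T x s.t. A x <= b, x >= 0' is:
  Dual:  min b^T y  s.t.  A^T y >= c,  y >= 0.

So the dual LP is:
  minimize  9y1 + 9y2 + 15y3
  subject to:
    y1 + 3y3 >= 2
    y2 + 2y3 >= 6
    y1, y2, y3 >= 0

Solving the primal: x* = (0, 7.5).
  primal value c^T x* = 45.
Solving the dual: y* = (0, 0, 3).
  dual value b^T y* = 45.
Strong duality: c^T x* = b^T y*. Confirmed.

45


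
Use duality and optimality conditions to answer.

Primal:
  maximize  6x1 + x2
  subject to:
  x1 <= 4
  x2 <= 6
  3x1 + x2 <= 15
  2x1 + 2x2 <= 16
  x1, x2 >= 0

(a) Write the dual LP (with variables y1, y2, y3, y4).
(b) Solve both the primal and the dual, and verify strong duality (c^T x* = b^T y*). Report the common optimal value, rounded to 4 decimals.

The standard primal-dual pair for 'max c^T x s.t. A x <= b, x >= 0' is:
  Dual:  min b^T y  s.t.  A^T y >= c,  y >= 0.

So the dual LP is:
  minimize  4y1 + 6y2 + 15y3 + 16y4
  subject to:
    y1 + 3y3 + 2y4 >= 6
    y2 + y3 + 2y4 >= 1
    y1, y2, y3, y4 >= 0

Solving the primal: x* = (4, 3).
  primal value c^T x* = 27.
Solving the dual: y* = (3, 0, 1, 0).
  dual value b^T y* = 27.
Strong duality: c^T x* = b^T y*. Confirmed.

27


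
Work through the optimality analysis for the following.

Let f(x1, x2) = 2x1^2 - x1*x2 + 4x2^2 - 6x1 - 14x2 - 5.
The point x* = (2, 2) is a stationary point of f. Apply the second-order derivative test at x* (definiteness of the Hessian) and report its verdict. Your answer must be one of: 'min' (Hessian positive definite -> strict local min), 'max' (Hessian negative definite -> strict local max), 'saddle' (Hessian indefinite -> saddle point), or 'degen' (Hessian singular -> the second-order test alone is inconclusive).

Compute the Hessian H = grad^2 f:
  H = [[4, -1], [-1, 8]]
Verify stationarity: grad f(x*) = H x* + g = (0, 0).
Eigenvalues of H: 3.7639, 8.2361.
Both eigenvalues > 0, so H is positive definite -> x* is a strict local min.

min


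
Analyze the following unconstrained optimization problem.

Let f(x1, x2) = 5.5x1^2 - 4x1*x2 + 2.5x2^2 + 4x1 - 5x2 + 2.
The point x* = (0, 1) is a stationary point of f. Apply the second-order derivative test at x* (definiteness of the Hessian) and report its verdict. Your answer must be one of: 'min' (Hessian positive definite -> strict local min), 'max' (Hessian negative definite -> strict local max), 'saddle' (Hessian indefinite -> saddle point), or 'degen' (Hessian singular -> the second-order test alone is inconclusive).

Compute the Hessian H = grad^2 f:
  H = [[11, -4], [-4, 5]]
Verify stationarity: grad f(x*) = H x* + g = (0, 0).
Eigenvalues of H: 3, 13.
Both eigenvalues > 0, so H is positive definite -> x* is a strict local min.

min


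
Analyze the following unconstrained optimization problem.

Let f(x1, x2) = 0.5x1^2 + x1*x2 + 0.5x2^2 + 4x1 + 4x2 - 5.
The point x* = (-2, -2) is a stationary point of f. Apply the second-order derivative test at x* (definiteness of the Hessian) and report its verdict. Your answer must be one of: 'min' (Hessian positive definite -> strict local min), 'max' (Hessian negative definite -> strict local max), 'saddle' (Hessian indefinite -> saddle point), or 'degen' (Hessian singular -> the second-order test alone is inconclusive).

Compute the Hessian H = grad^2 f:
  H = [[1, 1], [1, 1]]
Verify stationarity: grad f(x*) = H x* + g = (0, 0).
Eigenvalues of H: 0, 2.
H has a zero eigenvalue (singular; positive semidefinite but not definite), so H is neither positive definite, negative definite, nor indefinite. The second-order test alone is inconclusive -> degen.
(Indeed, f is constant along the null direction of H through x*, so x* is not a strict local extremum.)

degen


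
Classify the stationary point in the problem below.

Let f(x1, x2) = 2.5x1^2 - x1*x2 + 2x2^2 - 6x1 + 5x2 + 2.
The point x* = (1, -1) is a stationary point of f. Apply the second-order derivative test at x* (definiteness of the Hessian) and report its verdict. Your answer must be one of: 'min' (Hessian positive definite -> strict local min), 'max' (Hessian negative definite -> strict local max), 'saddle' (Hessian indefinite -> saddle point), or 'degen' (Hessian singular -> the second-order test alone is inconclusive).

Compute the Hessian H = grad^2 f:
  H = [[5, -1], [-1, 4]]
Verify stationarity: grad f(x*) = H x* + g = (0, 0).
Eigenvalues of H: 3.382, 5.618.
Both eigenvalues > 0, so H is positive definite -> x* is a strict local min.

min


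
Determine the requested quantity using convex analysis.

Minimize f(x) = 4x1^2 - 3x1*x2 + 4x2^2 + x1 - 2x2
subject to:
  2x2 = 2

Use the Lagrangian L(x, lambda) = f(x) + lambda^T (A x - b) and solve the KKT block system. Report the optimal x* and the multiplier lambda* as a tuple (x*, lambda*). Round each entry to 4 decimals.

Form the Lagrangian:
  L(x, lambda) = (1/2) x^T Q x + c^T x + lambda^T (A x - b)
Stationarity (grad_x L = 0): Q x + c + A^T lambda = 0.
Primal feasibility: A x = b.

This gives the KKT block system:
  [ Q   A^T ] [ x     ]   [-c ]
  [ A    0  ] [ lambda ] = [ b ]

Solving the linear system:
  x*      = (0.25, 1)
  lambda* = (-2.625)
  f(x*)   = 1.75

x* = (0.25, 1), lambda* = (-2.625)


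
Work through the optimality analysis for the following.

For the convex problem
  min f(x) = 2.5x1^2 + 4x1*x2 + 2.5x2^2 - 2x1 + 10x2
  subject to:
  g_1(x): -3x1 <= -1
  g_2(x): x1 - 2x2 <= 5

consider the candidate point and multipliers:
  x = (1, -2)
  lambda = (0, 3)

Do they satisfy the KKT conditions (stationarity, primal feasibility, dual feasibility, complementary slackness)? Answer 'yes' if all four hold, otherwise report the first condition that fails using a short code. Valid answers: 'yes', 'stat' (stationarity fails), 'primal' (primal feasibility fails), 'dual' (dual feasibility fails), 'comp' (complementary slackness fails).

Gradient of f: grad f(x) = Q x + c = (-5, 4)
Constraint values g_i(x) = a_i^T x - b_i:
  g_1((1, -2)) = -2
  g_2((1, -2)) = 0
Stationarity residual: grad f(x) + sum_i lambda_i a_i = (-2, -2)
  -> stationarity FAILS
Primal feasibility (all g_i <= 0): OK
Dual feasibility (all lambda_i >= 0): OK
Complementary slackness (lambda_i * g_i(x) = 0 for all i): OK

Verdict: the first failing condition is stationarity -> stat.

stat


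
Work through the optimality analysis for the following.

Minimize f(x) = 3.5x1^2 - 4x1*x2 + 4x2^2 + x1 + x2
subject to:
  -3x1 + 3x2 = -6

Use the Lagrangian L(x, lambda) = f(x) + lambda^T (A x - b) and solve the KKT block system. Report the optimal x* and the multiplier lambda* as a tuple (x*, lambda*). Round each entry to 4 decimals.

Form the Lagrangian:
  L(x, lambda) = (1/2) x^T Q x + c^T x + lambda^T (A x - b)
Stationarity (grad_x L = 0): Q x + c + A^T lambda = 0.
Primal feasibility: A x = b.

This gives the KKT block system:
  [ Q   A^T ] [ x     ]   [-c ]
  [ A    0  ] [ lambda ] = [ b ]

Solving the linear system:
  x*      = (0.8571, -1.1429)
  lambda* = (3.8571)
  f(x*)   = 11.4286

x* = (0.8571, -1.1429), lambda* = (3.8571)


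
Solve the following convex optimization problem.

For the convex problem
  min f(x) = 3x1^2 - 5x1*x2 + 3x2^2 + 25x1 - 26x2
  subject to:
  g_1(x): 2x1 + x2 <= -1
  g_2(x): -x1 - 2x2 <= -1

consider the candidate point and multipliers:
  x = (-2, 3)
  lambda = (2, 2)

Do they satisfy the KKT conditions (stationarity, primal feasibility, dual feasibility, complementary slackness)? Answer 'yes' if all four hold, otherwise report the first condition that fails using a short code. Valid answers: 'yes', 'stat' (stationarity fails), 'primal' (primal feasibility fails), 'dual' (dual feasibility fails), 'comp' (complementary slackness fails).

Gradient of f: grad f(x) = Q x + c = (-2, 2)
Constraint values g_i(x) = a_i^T x - b_i:
  g_1((-2, 3)) = 0
  g_2((-2, 3)) = -3
Stationarity residual: grad f(x) + sum_i lambda_i a_i = (0, 0)
  -> stationarity OK
Primal feasibility (all g_i <= 0): OK
Dual feasibility (all lambda_i >= 0): OK
Complementary slackness (lambda_i * g_i(x) = 0 for all i): FAILS

Verdict: the first failing condition is complementary_slackness -> comp.

comp


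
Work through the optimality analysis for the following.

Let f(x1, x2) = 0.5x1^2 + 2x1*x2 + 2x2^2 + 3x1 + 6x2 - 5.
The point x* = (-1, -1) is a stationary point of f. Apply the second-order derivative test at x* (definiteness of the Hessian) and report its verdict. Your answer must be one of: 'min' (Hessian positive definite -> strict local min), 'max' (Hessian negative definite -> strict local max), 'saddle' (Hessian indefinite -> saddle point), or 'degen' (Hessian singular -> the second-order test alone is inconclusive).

Compute the Hessian H = grad^2 f:
  H = [[1, 2], [2, 4]]
Verify stationarity: grad f(x*) = H x* + g = (0, 0).
Eigenvalues of H: 0, 5.
H has a zero eigenvalue (singular; positive semidefinite but not definite), so H is neither positive definite, negative definite, nor indefinite. The second-order test alone is inconclusive -> degen.
(Indeed, f is constant along the null direction of H through x*, so x* is not a strict local extremum.)

degen


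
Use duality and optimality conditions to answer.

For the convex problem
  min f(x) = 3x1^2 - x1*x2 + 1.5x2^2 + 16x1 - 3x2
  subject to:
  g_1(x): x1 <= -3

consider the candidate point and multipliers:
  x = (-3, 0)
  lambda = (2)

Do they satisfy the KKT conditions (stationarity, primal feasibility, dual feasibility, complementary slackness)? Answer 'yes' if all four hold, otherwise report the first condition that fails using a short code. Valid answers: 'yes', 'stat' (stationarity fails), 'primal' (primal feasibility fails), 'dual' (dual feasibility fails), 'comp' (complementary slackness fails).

Gradient of f: grad f(x) = Q x + c = (-2, 0)
Constraint values g_i(x) = a_i^T x - b_i:
  g_1((-3, 0)) = 0
Stationarity residual: grad f(x) + sum_i lambda_i a_i = (0, 0)
  -> stationarity OK
Primal feasibility (all g_i <= 0): OK
Dual feasibility (all lambda_i >= 0): OK
Complementary slackness (lambda_i * g_i(x) = 0 for all i): OK

Verdict: yes, KKT holds.

yes


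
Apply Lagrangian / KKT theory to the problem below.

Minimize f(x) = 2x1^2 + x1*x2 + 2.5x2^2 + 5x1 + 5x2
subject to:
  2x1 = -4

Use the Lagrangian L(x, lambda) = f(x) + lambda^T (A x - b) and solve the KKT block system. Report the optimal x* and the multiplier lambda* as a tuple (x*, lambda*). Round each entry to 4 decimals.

Form the Lagrangian:
  L(x, lambda) = (1/2) x^T Q x + c^T x + lambda^T (A x - b)
Stationarity (grad_x L = 0): Q x + c + A^T lambda = 0.
Primal feasibility: A x = b.

This gives the KKT block system:
  [ Q   A^T ] [ x     ]   [-c ]
  [ A    0  ] [ lambda ] = [ b ]

Solving the linear system:
  x*      = (-2, -0.6)
  lambda* = (1.8)
  f(x*)   = -2.9

x* = (-2, -0.6), lambda* = (1.8)


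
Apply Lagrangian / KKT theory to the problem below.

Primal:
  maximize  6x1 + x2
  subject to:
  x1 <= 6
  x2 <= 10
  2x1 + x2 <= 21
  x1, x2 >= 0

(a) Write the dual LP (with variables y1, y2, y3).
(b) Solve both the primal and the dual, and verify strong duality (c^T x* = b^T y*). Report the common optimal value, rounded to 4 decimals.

The standard primal-dual pair for 'max c^T x s.t. A x <= b, x >= 0' is:
  Dual:  min b^T y  s.t.  A^T y >= c,  y >= 0.

So the dual LP is:
  minimize  6y1 + 10y2 + 21y3
  subject to:
    y1 + 2y3 >= 6
    y2 + y3 >= 1
    y1, y2, y3 >= 0

Solving the primal: x* = (6, 9).
  primal value c^T x* = 45.
Solving the dual: y* = (4, 0, 1).
  dual value b^T y* = 45.
Strong duality: c^T x* = b^T y*. Confirmed.

45


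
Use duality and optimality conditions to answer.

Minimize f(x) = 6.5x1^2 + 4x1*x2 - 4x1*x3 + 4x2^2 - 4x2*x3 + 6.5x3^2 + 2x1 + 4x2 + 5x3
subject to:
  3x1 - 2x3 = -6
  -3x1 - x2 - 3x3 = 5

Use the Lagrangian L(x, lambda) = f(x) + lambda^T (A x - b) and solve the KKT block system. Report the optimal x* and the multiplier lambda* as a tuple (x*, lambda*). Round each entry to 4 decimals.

Form the Lagrangian:
  L(x, lambda) = (1/2) x^T Q x + c^T x + lambda^T (A x - b)
Stationarity (grad_x L = 0): Q x + c + A^T lambda = 0.
Primal feasibility: A x = b.

This gives the KKT block system:
  [ Q   A^T ] [ x     ]   [-c ]
  [ A    0  ] [ lambda ] = [ b ]

Solving the linear system:
  x*      = (-1.9285, 0.4635, 0.1073)
  lambda* = (6.78, -0.4351)
  f(x*)   = 20.6945

x* = (-1.9285, 0.4635, 0.1073), lambda* = (6.78, -0.4351)


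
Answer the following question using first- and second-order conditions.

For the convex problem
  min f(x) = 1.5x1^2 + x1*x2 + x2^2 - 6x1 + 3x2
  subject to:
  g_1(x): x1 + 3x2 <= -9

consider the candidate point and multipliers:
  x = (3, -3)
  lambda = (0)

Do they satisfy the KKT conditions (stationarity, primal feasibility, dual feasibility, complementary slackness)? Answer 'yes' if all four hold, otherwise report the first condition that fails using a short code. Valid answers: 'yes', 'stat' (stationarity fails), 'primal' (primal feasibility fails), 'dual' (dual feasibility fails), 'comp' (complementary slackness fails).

Gradient of f: grad f(x) = Q x + c = (0, 0)
Constraint values g_i(x) = a_i^T x - b_i:
  g_1((3, -3)) = 3
Stationarity residual: grad f(x) + sum_i lambda_i a_i = (0, 0)
  -> stationarity OK
Primal feasibility (all g_i <= 0): FAILS
Dual feasibility (all lambda_i >= 0): OK
Complementary slackness (lambda_i * g_i(x) = 0 for all i): OK

Verdict: the first failing condition is primal_feasibility -> primal.

primal


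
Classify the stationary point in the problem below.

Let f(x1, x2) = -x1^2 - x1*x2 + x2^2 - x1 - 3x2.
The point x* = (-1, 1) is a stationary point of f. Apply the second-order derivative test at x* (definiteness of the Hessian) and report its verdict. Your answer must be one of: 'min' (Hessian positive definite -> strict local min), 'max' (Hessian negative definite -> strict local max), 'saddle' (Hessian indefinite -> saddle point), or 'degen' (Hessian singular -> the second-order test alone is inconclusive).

Compute the Hessian H = grad^2 f:
  H = [[-2, -1], [-1, 2]]
Verify stationarity: grad f(x*) = H x* + g = (0, 0).
Eigenvalues of H: -2.2361, 2.2361.
Eigenvalues have mixed signs, so H is indefinite -> x* is a saddle point.

saddle


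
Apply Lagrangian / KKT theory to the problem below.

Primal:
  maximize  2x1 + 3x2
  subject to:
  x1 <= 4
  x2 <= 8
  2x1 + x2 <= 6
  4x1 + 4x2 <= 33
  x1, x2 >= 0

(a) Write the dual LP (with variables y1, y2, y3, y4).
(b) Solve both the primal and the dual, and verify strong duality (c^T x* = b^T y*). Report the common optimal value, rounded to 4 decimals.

The standard primal-dual pair for 'max c^T x s.t. A x <= b, x >= 0' is:
  Dual:  min b^T y  s.t.  A^T y >= c,  y >= 0.

So the dual LP is:
  minimize  4y1 + 8y2 + 6y3 + 33y4
  subject to:
    y1 + 2y3 + 4y4 >= 2
    y2 + y3 + 4y4 >= 3
    y1, y2, y3, y4 >= 0

Solving the primal: x* = (0, 6).
  primal value c^T x* = 18.
Solving the dual: y* = (0, 0, 3, 0).
  dual value b^T y* = 18.
Strong duality: c^T x* = b^T y*. Confirmed.

18


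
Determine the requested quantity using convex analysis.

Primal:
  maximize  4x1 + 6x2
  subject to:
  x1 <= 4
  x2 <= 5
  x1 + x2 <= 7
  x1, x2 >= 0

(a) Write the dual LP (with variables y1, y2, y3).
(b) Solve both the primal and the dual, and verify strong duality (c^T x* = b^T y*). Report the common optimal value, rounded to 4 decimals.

The standard primal-dual pair for 'max c^T x s.t. A x <= b, x >= 0' is:
  Dual:  min b^T y  s.t.  A^T y >= c,  y >= 0.

So the dual LP is:
  minimize  4y1 + 5y2 + 7y3
  subject to:
    y1 + y3 >= 4
    y2 + y3 >= 6
    y1, y2, y3 >= 0

Solving the primal: x* = (2, 5).
  primal value c^T x* = 38.
Solving the dual: y* = (0, 2, 4).
  dual value b^T y* = 38.
Strong duality: c^T x* = b^T y*. Confirmed.

38


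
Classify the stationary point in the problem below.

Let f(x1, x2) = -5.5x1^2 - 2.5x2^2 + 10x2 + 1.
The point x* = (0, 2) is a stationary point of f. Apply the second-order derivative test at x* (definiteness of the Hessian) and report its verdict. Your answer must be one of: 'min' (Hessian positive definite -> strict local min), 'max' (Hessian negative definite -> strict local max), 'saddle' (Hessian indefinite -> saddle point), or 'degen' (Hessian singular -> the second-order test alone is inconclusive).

Compute the Hessian H = grad^2 f:
  H = [[-11, 0], [0, -5]]
Verify stationarity: grad f(x*) = H x* + g = (0, 0).
Eigenvalues of H: -11, -5.
Both eigenvalues < 0, so H is negative definite -> x* is a strict local max.

max


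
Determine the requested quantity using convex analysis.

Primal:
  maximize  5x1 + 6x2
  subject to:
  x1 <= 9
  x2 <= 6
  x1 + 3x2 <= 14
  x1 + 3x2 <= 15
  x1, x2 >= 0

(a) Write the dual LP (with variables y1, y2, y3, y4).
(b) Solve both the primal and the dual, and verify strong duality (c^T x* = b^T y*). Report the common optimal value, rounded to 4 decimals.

The standard primal-dual pair for 'max c^T x s.t. A x <= b, x >= 0' is:
  Dual:  min b^T y  s.t.  A^T y >= c,  y >= 0.

So the dual LP is:
  minimize  9y1 + 6y2 + 14y3 + 15y4
  subject to:
    y1 + y3 + y4 >= 5
    y2 + 3y3 + 3y4 >= 6
    y1, y2, y3, y4 >= 0

Solving the primal: x* = (9, 1.6667).
  primal value c^T x* = 55.
Solving the dual: y* = (3, 0, 2, 0).
  dual value b^T y* = 55.
Strong duality: c^T x* = b^T y*. Confirmed.

55


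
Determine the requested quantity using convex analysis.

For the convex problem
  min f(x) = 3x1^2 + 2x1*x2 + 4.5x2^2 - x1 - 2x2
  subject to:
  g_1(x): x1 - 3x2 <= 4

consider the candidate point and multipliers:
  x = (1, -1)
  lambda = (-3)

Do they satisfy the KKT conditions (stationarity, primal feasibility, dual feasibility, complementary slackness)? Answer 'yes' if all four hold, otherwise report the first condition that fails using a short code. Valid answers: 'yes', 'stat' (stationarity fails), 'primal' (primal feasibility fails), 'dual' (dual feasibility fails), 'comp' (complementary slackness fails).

Gradient of f: grad f(x) = Q x + c = (3, -9)
Constraint values g_i(x) = a_i^T x - b_i:
  g_1((1, -1)) = 0
Stationarity residual: grad f(x) + sum_i lambda_i a_i = (0, 0)
  -> stationarity OK
Primal feasibility (all g_i <= 0): OK
Dual feasibility (all lambda_i >= 0): FAILS
Complementary slackness (lambda_i * g_i(x) = 0 for all i): OK

Verdict: the first failing condition is dual_feasibility -> dual.

dual


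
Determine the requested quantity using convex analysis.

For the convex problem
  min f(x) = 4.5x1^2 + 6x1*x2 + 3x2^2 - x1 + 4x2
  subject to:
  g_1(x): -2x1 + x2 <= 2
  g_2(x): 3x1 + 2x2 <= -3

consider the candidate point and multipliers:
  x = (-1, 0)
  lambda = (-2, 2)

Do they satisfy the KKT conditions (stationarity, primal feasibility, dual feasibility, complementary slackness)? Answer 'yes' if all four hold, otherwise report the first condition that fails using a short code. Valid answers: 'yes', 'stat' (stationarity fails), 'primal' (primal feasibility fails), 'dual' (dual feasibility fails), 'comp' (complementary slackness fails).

Gradient of f: grad f(x) = Q x + c = (-10, -2)
Constraint values g_i(x) = a_i^T x - b_i:
  g_1((-1, 0)) = 0
  g_2((-1, 0)) = 0
Stationarity residual: grad f(x) + sum_i lambda_i a_i = (0, 0)
  -> stationarity OK
Primal feasibility (all g_i <= 0): OK
Dual feasibility (all lambda_i >= 0): FAILS
Complementary slackness (lambda_i * g_i(x) = 0 for all i): OK

Verdict: the first failing condition is dual_feasibility -> dual.

dual


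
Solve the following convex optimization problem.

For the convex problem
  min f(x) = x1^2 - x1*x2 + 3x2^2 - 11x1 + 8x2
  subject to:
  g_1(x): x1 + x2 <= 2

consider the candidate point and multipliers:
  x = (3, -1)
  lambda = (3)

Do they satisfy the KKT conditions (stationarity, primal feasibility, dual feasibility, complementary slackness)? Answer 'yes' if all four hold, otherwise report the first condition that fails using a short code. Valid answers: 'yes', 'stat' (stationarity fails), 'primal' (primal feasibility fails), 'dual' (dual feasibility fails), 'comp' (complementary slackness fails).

Gradient of f: grad f(x) = Q x + c = (-4, -1)
Constraint values g_i(x) = a_i^T x - b_i:
  g_1((3, -1)) = 0
Stationarity residual: grad f(x) + sum_i lambda_i a_i = (-1, 2)
  -> stationarity FAILS
Primal feasibility (all g_i <= 0): OK
Dual feasibility (all lambda_i >= 0): OK
Complementary slackness (lambda_i * g_i(x) = 0 for all i): OK

Verdict: the first failing condition is stationarity -> stat.

stat


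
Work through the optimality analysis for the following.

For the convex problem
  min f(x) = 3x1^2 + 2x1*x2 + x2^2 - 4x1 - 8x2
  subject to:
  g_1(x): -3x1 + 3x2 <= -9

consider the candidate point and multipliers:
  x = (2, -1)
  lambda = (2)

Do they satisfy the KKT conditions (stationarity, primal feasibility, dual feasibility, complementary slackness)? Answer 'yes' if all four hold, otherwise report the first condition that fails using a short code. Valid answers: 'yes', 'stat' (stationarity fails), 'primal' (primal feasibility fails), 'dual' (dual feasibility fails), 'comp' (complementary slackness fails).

Gradient of f: grad f(x) = Q x + c = (6, -6)
Constraint values g_i(x) = a_i^T x - b_i:
  g_1((2, -1)) = 0
Stationarity residual: grad f(x) + sum_i lambda_i a_i = (0, 0)
  -> stationarity OK
Primal feasibility (all g_i <= 0): OK
Dual feasibility (all lambda_i >= 0): OK
Complementary slackness (lambda_i * g_i(x) = 0 for all i): OK

Verdict: yes, KKT holds.

yes


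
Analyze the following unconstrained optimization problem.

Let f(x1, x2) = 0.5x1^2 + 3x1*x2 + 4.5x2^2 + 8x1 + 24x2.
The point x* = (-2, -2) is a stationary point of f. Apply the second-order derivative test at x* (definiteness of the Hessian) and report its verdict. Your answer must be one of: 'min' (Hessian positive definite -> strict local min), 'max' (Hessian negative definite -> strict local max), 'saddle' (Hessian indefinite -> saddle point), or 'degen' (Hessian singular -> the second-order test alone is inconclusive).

Compute the Hessian H = grad^2 f:
  H = [[1, 3], [3, 9]]
Verify stationarity: grad f(x*) = H x* + g = (0, 0).
Eigenvalues of H: 0, 10.
H has a zero eigenvalue (singular; positive semidefinite but not definite), so H is neither positive definite, negative definite, nor indefinite. The second-order test alone is inconclusive -> degen.
(Indeed, f is constant along the null direction of H through x*, so x* is not a strict local extremum.)

degen


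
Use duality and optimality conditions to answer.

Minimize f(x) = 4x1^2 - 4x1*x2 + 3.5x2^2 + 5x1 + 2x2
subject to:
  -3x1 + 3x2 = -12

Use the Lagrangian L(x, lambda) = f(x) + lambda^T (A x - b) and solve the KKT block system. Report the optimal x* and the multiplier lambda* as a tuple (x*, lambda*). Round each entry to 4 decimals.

Form the Lagrangian:
  L(x, lambda) = (1/2) x^T Q x + c^T x + lambda^T (A x - b)
Stationarity (grad_x L = 0): Q x + c + A^T lambda = 0.
Primal feasibility: A x = b.

This gives the KKT block system:
  [ Q   A^T ] [ x     ]   [-c ]
  [ A    0  ] [ lambda ] = [ b ]

Solving the linear system:
  x*      = (0.7143, -3.2857)
  lambda* = (7.9524)
  f(x*)   = 46.2143

x* = (0.7143, -3.2857), lambda* = (7.9524)


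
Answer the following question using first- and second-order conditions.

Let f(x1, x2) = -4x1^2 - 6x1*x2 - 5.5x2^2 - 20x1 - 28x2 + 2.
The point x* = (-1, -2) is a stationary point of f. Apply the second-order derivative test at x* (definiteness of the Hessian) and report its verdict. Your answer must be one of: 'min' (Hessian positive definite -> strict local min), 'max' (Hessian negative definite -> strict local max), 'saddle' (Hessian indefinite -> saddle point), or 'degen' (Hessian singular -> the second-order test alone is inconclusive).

Compute the Hessian H = grad^2 f:
  H = [[-8, -6], [-6, -11]]
Verify stationarity: grad f(x*) = H x* + g = (0, 0).
Eigenvalues of H: -15.6847, -3.3153.
Both eigenvalues < 0, so H is negative definite -> x* is a strict local max.

max


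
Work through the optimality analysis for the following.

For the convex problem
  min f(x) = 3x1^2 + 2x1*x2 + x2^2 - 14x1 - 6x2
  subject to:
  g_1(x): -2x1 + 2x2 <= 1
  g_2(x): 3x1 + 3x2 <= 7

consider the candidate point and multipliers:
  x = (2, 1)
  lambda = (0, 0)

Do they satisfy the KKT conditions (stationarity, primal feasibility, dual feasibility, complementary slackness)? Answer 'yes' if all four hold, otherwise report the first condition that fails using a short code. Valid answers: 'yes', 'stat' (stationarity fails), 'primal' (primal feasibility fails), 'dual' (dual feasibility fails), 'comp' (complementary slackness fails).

Gradient of f: grad f(x) = Q x + c = (0, 0)
Constraint values g_i(x) = a_i^T x - b_i:
  g_1((2, 1)) = -3
  g_2((2, 1)) = 2
Stationarity residual: grad f(x) + sum_i lambda_i a_i = (0, 0)
  -> stationarity OK
Primal feasibility (all g_i <= 0): FAILS
Dual feasibility (all lambda_i >= 0): OK
Complementary slackness (lambda_i * g_i(x) = 0 for all i): OK

Verdict: the first failing condition is primal_feasibility -> primal.

primal


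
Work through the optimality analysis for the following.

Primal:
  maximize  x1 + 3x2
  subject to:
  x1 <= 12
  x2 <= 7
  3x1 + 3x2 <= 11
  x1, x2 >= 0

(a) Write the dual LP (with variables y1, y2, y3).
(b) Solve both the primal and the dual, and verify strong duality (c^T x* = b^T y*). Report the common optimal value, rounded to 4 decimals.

The standard primal-dual pair for 'max c^T x s.t. A x <= b, x >= 0' is:
  Dual:  min b^T y  s.t.  A^T y >= c,  y >= 0.

So the dual LP is:
  minimize  12y1 + 7y2 + 11y3
  subject to:
    y1 + 3y3 >= 1
    y2 + 3y3 >= 3
    y1, y2, y3 >= 0

Solving the primal: x* = (0, 3.6667).
  primal value c^T x* = 11.
Solving the dual: y* = (0, 0, 1).
  dual value b^T y* = 11.
Strong duality: c^T x* = b^T y*. Confirmed.

11


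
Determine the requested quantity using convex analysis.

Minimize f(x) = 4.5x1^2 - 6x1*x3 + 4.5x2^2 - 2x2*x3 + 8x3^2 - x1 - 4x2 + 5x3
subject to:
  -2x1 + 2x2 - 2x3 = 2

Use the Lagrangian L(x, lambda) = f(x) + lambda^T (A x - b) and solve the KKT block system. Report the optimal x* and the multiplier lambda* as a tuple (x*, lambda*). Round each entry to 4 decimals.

Form the Lagrangian:
  L(x, lambda) = (1/2) x^T Q x + c^T x + lambda^T (A x - b)
Stationarity (grad_x L = 0): Q x + c + A^T lambda = 0.
Primal feasibility: A x = b.

This gives the KKT block system:
  [ Q   A^T ] [ x     ]   [-c ]
  [ A    0  ] [ lambda ] = [ b ]

Solving the linear system:
  x*      = (-0.2016, 0.4271, -0.3714)
  lambda* = (-0.2931)
  f(x*)   = -1.3886

x* = (-0.2016, 0.4271, -0.3714), lambda* = (-0.2931)


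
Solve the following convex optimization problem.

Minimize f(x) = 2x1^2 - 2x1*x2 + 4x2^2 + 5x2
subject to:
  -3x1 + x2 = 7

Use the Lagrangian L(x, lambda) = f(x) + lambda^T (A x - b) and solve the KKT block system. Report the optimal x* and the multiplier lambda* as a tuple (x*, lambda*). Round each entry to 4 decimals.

Form the Lagrangian:
  L(x, lambda) = (1/2) x^T Q x + c^T x + lambda^T (A x - b)
Stationarity (grad_x L = 0): Q x + c + A^T lambda = 0.
Primal feasibility: A x = b.

This gives the KKT block system:
  [ Q   A^T ] [ x     ]   [-c ]
  [ A    0  ] [ lambda ] = [ b ]

Solving the linear system:
  x*      = (-2.6406, -0.9219)
  lambda* = (-2.9063)
  f(x*)   = 7.8672

x* = (-2.6406, -0.9219), lambda* = (-2.9063)


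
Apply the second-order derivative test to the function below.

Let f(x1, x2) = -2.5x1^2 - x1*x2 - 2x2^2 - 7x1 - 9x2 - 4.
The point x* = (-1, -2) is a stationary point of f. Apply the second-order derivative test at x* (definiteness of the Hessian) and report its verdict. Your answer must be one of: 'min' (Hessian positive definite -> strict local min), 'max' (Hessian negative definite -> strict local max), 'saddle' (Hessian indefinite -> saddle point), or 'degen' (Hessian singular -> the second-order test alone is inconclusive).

Compute the Hessian H = grad^2 f:
  H = [[-5, -1], [-1, -4]]
Verify stationarity: grad f(x*) = H x* + g = (0, 0).
Eigenvalues of H: -5.618, -3.382.
Both eigenvalues < 0, so H is negative definite -> x* is a strict local max.

max


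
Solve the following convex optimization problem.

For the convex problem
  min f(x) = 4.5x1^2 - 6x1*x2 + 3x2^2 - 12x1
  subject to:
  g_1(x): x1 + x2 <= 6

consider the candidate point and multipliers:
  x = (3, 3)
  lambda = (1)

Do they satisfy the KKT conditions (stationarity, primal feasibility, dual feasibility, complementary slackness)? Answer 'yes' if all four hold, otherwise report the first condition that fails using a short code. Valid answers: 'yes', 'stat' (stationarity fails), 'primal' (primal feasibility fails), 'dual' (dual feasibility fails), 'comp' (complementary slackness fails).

Gradient of f: grad f(x) = Q x + c = (-3, 0)
Constraint values g_i(x) = a_i^T x - b_i:
  g_1((3, 3)) = 0
Stationarity residual: grad f(x) + sum_i lambda_i a_i = (-2, 1)
  -> stationarity FAILS
Primal feasibility (all g_i <= 0): OK
Dual feasibility (all lambda_i >= 0): OK
Complementary slackness (lambda_i * g_i(x) = 0 for all i): OK

Verdict: the first failing condition is stationarity -> stat.

stat


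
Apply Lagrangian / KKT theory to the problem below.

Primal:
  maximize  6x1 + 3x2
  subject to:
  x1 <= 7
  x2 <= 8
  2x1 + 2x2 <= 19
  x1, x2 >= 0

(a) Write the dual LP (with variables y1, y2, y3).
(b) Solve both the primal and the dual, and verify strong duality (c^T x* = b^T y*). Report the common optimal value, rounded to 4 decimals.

The standard primal-dual pair for 'max c^T x s.t. A x <= b, x >= 0' is:
  Dual:  min b^T y  s.t.  A^T y >= c,  y >= 0.

So the dual LP is:
  minimize  7y1 + 8y2 + 19y3
  subject to:
    y1 + 2y3 >= 6
    y2 + 2y3 >= 3
    y1, y2, y3 >= 0

Solving the primal: x* = (7, 2.5).
  primal value c^T x* = 49.5.
Solving the dual: y* = (3, 0, 1.5).
  dual value b^T y* = 49.5.
Strong duality: c^T x* = b^T y*. Confirmed.

49.5


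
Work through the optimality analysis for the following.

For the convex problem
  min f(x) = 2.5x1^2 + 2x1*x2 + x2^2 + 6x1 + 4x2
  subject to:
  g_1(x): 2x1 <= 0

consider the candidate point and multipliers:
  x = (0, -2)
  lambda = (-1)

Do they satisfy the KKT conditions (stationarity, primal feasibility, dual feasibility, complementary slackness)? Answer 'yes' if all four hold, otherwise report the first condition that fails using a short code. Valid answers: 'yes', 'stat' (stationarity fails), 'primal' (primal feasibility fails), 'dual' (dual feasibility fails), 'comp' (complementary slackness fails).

Gradient of f: grad f(x) = Q x + c = (2, 0)
Constraint values g_i(x) = a_i^T x - b_i:
  g_1((0, -2)) = 0
Stationarity residual: grad f(x) + sum_i lambda_i a_i = (0, 0)
  -> stationarity OK
Primal feasibility (all g_i <= 0): OK
Dual feasibility (all lambda_i >= 0): FAILS
Complementary slackness (lambda_i * g_i(x) = 0 for all i): OK

Verdict: the first failing condition is dual_feasibility -> dual.

dual


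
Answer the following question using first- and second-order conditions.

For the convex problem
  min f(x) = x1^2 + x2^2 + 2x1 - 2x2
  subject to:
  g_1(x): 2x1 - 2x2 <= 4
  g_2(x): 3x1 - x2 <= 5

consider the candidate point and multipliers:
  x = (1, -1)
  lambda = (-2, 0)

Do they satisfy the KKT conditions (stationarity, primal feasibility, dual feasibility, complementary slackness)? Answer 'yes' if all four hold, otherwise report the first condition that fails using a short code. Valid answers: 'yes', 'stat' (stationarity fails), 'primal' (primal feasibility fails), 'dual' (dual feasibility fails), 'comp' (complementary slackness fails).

Gradient of f: grad f(x) = Q x + c = (4, -4)
Constraint values g_i(x) = a_i^T x - b_i:
  g_1((1, -1)) = 0
  g_2((1, -1)) = -1
Stationarity residual: grad f(x) + sum_i lambda_i a_i = (0, 0)
  -> stationarity OK
Primal feasibility (all g_i <= 0): OK
Dual feasibility (all lambda_i >= 0): FAILS
Complementary slackness (lambda_i * g_i(x) = 0 for all i): OK

Verdict: the first failing condition is dual_feasibility -> dual.

dual


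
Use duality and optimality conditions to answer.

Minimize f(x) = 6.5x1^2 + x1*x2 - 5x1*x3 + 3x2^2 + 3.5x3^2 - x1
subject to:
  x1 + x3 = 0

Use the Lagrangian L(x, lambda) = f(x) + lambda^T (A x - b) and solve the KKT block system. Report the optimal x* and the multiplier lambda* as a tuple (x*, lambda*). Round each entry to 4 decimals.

Form the Lagrangian:
  L(x, lambda) = (1/2) x^T Q x + c^T x + lambda^T (A x - b)
Stationarity (grad_x L = 0): Q x + c + A^T lambda = 0.
Primal feasibility: A x = b.

This gives the KKT block system:
  [ Q   A^T ] [ x     ]   [-c ]
  [ A    0  ] [ lambda ] = [ b ]

Solving the linear system:
  x*      = (0.0335, -0.0056, -0.0335)
  lambda* = (0.4022)
  f(x*)   = -0.0168

x* = (0.0335, -0.0056, -0.0335), lambda* = (0.4022)


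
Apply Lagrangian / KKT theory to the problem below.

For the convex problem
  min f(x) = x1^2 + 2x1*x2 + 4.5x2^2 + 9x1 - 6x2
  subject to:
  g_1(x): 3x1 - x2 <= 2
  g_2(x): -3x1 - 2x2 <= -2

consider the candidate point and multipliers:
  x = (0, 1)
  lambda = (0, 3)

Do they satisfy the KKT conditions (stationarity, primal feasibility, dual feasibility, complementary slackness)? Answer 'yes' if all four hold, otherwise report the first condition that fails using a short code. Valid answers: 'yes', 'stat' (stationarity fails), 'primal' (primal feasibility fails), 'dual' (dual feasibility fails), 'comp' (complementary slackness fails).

Gradient of f: grad f(x) = Q x + c = (11, 3)
Constraint values g_i(x) = a_i^T x - b_i:
  g_1((0, 1)) = -3
  g_2((0, 1)) = 0
Stationarity residual: grad f(x) + sum_i lambda_i a_i = (2, -3)
  -> stationarity FAILS
Primal feasibility (all g_i <= 0): OK
Dual feasibility (all lambda_i >= 0): OK
Complementary slackness (lambda_i * g_i(x) = 0 for all i): OK

Verdict: the first failing condition is stationarity -> stat.

stat


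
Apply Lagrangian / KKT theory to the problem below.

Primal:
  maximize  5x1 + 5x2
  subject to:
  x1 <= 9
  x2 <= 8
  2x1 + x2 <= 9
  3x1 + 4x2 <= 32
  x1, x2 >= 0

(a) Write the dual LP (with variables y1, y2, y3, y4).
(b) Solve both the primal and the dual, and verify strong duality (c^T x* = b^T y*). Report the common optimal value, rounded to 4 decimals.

The standard primal-dual pair for 'max c^T x s.t. A x <= b, x >= 0' is:
  Dual:  min b^T y  s.t.  A^T y >= c,  y >= 0.

So the dual LP is:
  minimize  9y1 + 8y2 + 9y3 + 32y4
  subject to:
    y1 + 2y3 + 3y4 >= 5
    y2 + y3 + 4y4 >= 5
    y1, y2, y3, y4 >= 0

Solving the primal: x* = (0.8, 7.4).
  primal value c^T x* = 41.
Solving the dual: y* = (0, 0, 1, 1).
  dual value b^T y* = 41.
Strong duality: c^T x* = b^T y*. Confirmed.

41
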